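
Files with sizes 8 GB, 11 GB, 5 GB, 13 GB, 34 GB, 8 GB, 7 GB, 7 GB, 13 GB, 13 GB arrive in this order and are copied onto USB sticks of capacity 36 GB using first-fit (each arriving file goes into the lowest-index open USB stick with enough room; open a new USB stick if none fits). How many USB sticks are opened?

  8 → USB stick 1 (new)  [load 8/36]
  11 → USB stick 1  [load 19/36]
  5 → USB stick 1  [load 24/36]
  13 → USB stick 2 (new)  [load 13/36]
  34 → USB stick 3 (new)  [load 34/36]
  8 → USB stick 1  [load 32/36]
  7 → USB stick 2  [load 20/36]
  7 → USB stick 2  [load 27/36]
  13 → USB stick 4 (new)  [load 13/36]
  13 → USB stick 4  [load 26/36]
4 USB sticks opened.

4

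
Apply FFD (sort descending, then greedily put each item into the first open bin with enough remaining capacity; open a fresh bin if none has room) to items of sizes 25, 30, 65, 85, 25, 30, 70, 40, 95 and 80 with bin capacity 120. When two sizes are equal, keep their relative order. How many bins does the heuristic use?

5

Sorted descending: 95, 85, 80, 70, 65, 40, 30, 30, 25, 25.
  95 → bin 1 (new)  [load 95/120]
  85 → bin 2 (new)  [load 85/120]
  80 → bin 3 (new)  [load 80/120]
  70 → bin 4 (new)  [load 70/120]
  65 → bin 5 (new)  [load 65/120]
  40 → bin 3  [load 120/120]
  30 → bin 2  [load 115/120]
  30 → bin 4  [load 100/120]
  25 → bin 1  [load 120/120]
  25 → bin 5  [load 90/120]
5 bins opened.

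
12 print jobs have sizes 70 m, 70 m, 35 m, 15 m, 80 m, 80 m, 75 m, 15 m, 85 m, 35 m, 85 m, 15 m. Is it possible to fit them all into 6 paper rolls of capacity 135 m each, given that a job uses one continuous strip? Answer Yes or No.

No

Total = 660 m; ⌈660/135⌉ = 5.
7 print jobs each exceed half the capacity and cannot share a roll, forcing at least 7 paper rolls.
At least 7 paper rolls are required, but only 6 are allowed.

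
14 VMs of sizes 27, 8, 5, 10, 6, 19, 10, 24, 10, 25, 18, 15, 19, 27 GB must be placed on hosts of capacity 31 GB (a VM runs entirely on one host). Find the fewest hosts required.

Total = 27 + 27 + 25 + 24 + 19 + 19 + 18 + 15 + 10 + 10 + 10 + 8 + 6 + 5 = 223 GB.
Lower bound: ⌈223/31⌉ = 8 hosts.
A packing using 8 hosts:
  host 1: 27 = 27
  host 2: 27 = 27
  host 3: 25 + 6 = 31
  host 4: 24 + 5 = 29
  host 5: 19 + 10 = 29
  host 6: 19 + 10 = 29
  host 7: 18 + 10 = 28
  host 8: 15 + 8 = 23
This matches the lower bound, so 8 is optimal.

8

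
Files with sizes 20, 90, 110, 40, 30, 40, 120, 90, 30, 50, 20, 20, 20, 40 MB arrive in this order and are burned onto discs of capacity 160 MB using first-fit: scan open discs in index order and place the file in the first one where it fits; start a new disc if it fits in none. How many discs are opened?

  20 → disc 1 (new)  [load 20/160]
  90 → disc 1  [load 110/160]
  110 → disc 2 (new)  [load 110/160]
  40 → disc 1  [load 150/160]
  30 → disc 2  [load 140/160]
  40 → disc 3 (new)  [load 40/160]
  120 → disc 3  [load 160/160]
  90 → disc 4 (new)  [load 90/160]
  30 → disc 4  [load 120/160]
  50 → disc 5 (new)  [load 50/160]
  20 → disc 2  [load 160/160]
  20 → disc 4  [load 140/160]
  20 → disc 4  [load 160/160]
  40 → disc 5  [load 90/160]
5 discs opened.

5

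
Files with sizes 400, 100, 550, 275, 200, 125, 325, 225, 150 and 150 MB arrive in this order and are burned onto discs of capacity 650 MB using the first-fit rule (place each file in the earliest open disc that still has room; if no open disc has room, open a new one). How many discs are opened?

5

  400 → disc 1 (new)  [load 400/650]
  100 → disc 1  [load 500/650]
  550 → disc 2 (new)  [load 550/650]
  275 → disc 3 (new)  [load 275/650]
  200 → disc 3  [load 475/650]
  125 → disc 1  [load 625/650]
  325 → disc 4 (new)  [load 325/650]
  225 → disc 4  [load 550/650]
  150 → disc 3  [load 625/650]
  150 → disc 5 (new)  [load 150/650]
5 discs opened.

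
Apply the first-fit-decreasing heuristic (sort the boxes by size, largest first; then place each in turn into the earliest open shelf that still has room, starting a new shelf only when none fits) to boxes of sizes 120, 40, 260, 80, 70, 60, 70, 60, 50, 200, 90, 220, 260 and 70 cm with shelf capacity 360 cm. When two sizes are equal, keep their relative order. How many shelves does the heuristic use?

5

Sorted descending: 260, 260, 220, 200, 120, 90, 80, 70, 70, 70, 60, 60, 50, 40.
  260 → shelf 1 (new)  [load 260/360]
  260 → shelf 2 (new)  [load 260/360]
  220 → shelf 3 (new)  [load 220/360]
  200 → shelf 4 (new)  [load 200/360]
  120 → shelf 3  [load 340/360]
  90 → shelf 1  [load 350/360]
  80 → shelf 2  [load 340/360]
  70 → shelf 4  [load 270/360]
  70 → shelf 4  [load 340/360]
  70 → shelf 5 (new)  [load 70/360]
  60 → shelf 5  [load 130/360]
  60 → shelf 5  [load 190/360]
  50 → shelf 5  [load 240/360]
  40 → shelf 5  [load 280/360]
5 shelves opened.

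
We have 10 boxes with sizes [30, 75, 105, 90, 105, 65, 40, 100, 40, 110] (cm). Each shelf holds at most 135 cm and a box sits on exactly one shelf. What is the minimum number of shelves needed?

Total = 110 + 105 + 105 + 100 + 90 + 75 + 65 + 40 + 40 + 30 = 760 cm.
Lower bound: ⌈760/135⌉ = 6 shelves.
A packing using 7 shelves:
  shelf 1: 110 = 110
  shelf 2: 105 + 30 = 135
  shelf 3: 105 = 105
  shelf 4: 100 = 100
  shelf 5: 90 + 40 = 130
  shelf 6: 75 + 40 = 115
  shelf 7: 65 = 65
No arrangement into 6 shelves stays within capacity, so 7 is optimal.

7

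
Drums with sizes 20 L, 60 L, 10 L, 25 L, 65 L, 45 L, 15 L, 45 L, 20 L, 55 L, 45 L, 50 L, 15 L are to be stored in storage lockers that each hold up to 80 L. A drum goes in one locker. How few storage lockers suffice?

7

Total = 65 + 60 + 55 + 50 + 45 + 45 + 45 + 25 + 20 + 20 + 15 + 15 + 10 = 470 L.
Lower bound: ⌈470/80⌉ = 6 storage lockers.
Also, 7 drums each exceed 40 L, and no two of those can share a locker, so at least 7 storage lockers are needed.
A packing using 7 storage lockers:
  locker 1: 65 + 15 = 80
  locker 2: 60 + 20 = 80
  locker 3: 55 + 25 = 80
  locker 4: 50 + 20 + 10 = 80
  locker 5: 45 + 15 = 60
  locker 6: 45 = 45
  locker 7: 45 = 45
This matches the lower bound, so 7 is optimal.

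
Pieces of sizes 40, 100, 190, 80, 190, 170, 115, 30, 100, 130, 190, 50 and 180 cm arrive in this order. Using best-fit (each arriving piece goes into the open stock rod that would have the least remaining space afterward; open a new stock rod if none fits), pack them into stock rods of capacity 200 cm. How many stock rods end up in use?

  40 → stock rod 1 (new)  [load 40/200]
  100 → stock rod 1  [load 140/200]
  190 → stock rod 2 (new)  [load 190/200]
  80 → stock rod 3 (new)  [load 80/200]
  190 → stock rod 4 (new)  [load 190/200]
  170 → stock rod 5 (new)  [load 170/200]
  115 → stock rod 3  [load 195/200]
  30 → stock rod 5  [load 200/200]
  100 → stock rod 6 (new)  [load 100/200]
  130 → stock rod 7 (new)  [load 130/200]
  190 → stock rod 8 (new)  [load 190/200]
  50 → stock rod 1  [load 190/200]
  180 → stock rod 9 (new)  [load 180/200]
9 stock rods opened.

9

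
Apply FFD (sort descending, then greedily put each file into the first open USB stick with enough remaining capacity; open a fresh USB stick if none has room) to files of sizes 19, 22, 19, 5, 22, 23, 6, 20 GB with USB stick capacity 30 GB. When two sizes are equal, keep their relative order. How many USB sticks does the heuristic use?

Sorted descending: 23, 22, 22, 20, 19, 19, 6, 5.
  23 → USB stick 1 (new)  [load 23/30]
  22 → USB stick 2 (new)  [load 22/30]
  22 → USB stick 3 (new)  [load 22/30]
  20 → USB stick 4 (new)  [load 20/30]
  19 → USB stick 5 (new)  [load 19/30]
  19 → USB stick 6 (new)  [load 19/30]
  6 → USB stick 1  [load 29/30]
  5 → USB stick 2  [load 27/30]
6 USB sticks opened.

6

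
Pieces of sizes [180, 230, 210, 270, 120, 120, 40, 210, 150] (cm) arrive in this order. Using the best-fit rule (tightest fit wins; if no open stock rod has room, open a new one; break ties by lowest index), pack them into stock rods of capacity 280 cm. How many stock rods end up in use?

  180 → stock rod 1 (new)  [load 180/280]
  230 → stock rod 2 (new)  [load 230/280]
  210 → stock rod 3 (new)  [load 210/280]
  270 → stock rod 4 (new)  [load 270/280]
  120 → stock rod 5 (new)  [load 120/280]
  120 → stock rod 5  [load 240/280]
  40 → stock rod 5  [load 280/280]
  210 → stock rod 6 (new)  [load 210/280]
  150 → stock rod 7 (new)  [load 150/280]
7 stock rods opened.

7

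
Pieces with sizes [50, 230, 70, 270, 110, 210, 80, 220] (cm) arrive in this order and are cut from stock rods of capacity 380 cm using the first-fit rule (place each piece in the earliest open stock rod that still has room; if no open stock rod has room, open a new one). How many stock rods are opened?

4

  50 → stock rod 1 (new)  [load 50/380]
  230 → stock rod 1  [load 280/380]
  70 → stock rod 1  [load 350/380]
  270 → stock rod 2 (new)  [load 270/380]
  110 → stock rod 2  [load 380/380]
  210 → stock rod 3 (new)  [load 210/380]
  80 → stock rod 3  [load 290/380]
  220 → stock rod 4 (new)  [load 220/380]
4 stock rods opened.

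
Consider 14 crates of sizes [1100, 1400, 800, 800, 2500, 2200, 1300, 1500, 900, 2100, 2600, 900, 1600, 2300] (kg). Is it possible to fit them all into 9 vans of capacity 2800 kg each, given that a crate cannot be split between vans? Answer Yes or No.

Yes

A valid assignment using 9 vans:
  van 1: 2600 = 2600
  van 2: 2500 = 2500
  van 3: 2300 = 2300
  van 4: 2200 = 2200
  van 5: 2100 = 2100
  van 6: 1600 + 1100 = 2700
  van 7: 1500 + 1300 = 2800
  van 8: 1400 + 900 = 2300
  van 9: 900 + 800 + 800 = 2500
Every load is within 2800 kg, so 9 vans suffice.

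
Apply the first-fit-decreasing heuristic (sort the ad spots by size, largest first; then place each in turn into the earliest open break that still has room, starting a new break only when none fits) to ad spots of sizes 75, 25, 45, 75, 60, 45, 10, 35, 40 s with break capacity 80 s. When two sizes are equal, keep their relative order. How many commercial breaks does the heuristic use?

Sorted descending: 75, 75, 60, 45, 45, 40, 35, 25, 10.
  75 → break 1 (new)  [load 75/80]
  75 → break 2 (new)  [load 75/80]
  60 → break 3 (new)  [load 60/80]
  45 → break 4 (new)  [load 45/80]
  45 → break 5 (new)  [load 45/80]
  40 → break 6 (new)  [load 40/80]
  35 → break 4  [load 80/80]
  25 → break 5  [load 70/80]
  10 → break 3  [load 70/80]
6 commercial breaks opened.

6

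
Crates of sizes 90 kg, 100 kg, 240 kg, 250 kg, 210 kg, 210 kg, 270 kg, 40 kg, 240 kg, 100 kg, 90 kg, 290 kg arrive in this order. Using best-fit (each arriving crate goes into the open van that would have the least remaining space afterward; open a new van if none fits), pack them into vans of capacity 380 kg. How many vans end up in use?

8

  90 → van 1 (new)  [load 90/380]
  100 → van 1  [load 190/380]
  240 → van 2 (new)  [load 240/380]
  250 → van 3 (new)  [load 250/380]
  210 → van 4 (new)  [load 210/380]
  210 → van 5 (new)  [load 210/380]
  270 → van 6 (new)  [load 270/380]
  40 → van 6  [load 310/380]
  240 → van 7 (new)  [load 240/380]
  100 → van 3  [load 350/380]
  90 → van 2  [load 330/380]
  290 → van 8 (new)  [load 290/380]
8 vans opened.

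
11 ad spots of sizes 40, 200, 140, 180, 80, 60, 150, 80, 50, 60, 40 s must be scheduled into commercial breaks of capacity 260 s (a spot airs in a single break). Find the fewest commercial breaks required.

5

Total = 200 + 180 + 150 + 140 + 80 + 80 + 60 + 60 + 50 + 40 + 40 = 1080 s.
Lower bound: ⌈1080/260⌉ = 5 commercial breaks.
A packing using 5 commercial breaks:
  break 1: 200 + 60 = 260
  break 2: 180 + 80 = 260
  break 3: 150 + 80 = 230
  break 4: 140 + 60 + 50 = 250
  break 5: 40 + 40 = 80
This matches the lower bound, so 5 is optimal.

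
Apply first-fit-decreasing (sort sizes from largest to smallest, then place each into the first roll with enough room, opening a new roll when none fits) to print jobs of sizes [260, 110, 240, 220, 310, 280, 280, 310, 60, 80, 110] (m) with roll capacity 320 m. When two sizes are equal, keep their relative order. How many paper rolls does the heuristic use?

Sorted descending: 310, 310, 280, 280, 260, 240, 220, 110, 110, 80, 60.
  310 → roll 1 (new)  [load 310/320]
  310 → roll 2 (new)  [load 310/320]
  280 → roll 3 (new)  [load 280/320]
  280 → roll 4 (new)  [load 280/320]
  260 → roll 5 (new)  [load 260/320]
  240 → roll 6 (new)  [load 240/320]
  220 → roll 7 (new)  [load 220/320]
  110 → roll 8 (new)  [load 110/320]
  110 → roll 8  [load 220/320]
  80 → roll 6  [load 320/320]
  60 → roll 5  [load 320/320]
8 paper rolls opened.

8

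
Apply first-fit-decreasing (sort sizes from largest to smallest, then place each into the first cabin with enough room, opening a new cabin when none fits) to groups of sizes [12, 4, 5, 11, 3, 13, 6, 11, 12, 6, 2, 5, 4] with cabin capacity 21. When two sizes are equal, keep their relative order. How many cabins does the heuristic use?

Sorted descending: 13, 12, 12, 11, 11, 6, 6, 5, 5, 4, 4, 3, 2.
  13 → cabin 1 (new)  [load 13/21]
  12 → cabin 2 (new)  [load 12/21]
  12 → cabin 3 (new)  [load 12/21]
  11 → cabin 4 (new)  [load 11/21]
  11 → cabin 5 (new)  [load 11/21]
  6 → cabin 1  [load 19/21]
  6 → cabin 2  [load 18/21]
  5 → cabin 3  [load 17/21]
  5 → cabin 4  [load 16/21]
  4 → cabin 3  [load 21/21]
  4 → cabin 4  [load 20/21]
  3 → cabin 2  [load 21/21]
  2 → cabin 1  [load 21/21]
5 cabins opened.

5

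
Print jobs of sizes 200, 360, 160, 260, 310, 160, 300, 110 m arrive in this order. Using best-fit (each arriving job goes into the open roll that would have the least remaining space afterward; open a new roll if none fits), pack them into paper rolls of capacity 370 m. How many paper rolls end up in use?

  200 → roll 1 (new)  [load 200/370]
  360 → roll 2 (new)  [load 360/370]
  160 → roll 1  [load 360/370]
  260 → roll 3 (new)  [load 260/370]
  310 → roll 4 (new)  [load 310/370]
  160 → roll 5 (new)  [load 160/370]
  300 → roll 6 (new)  [load 300/370]
  110 → roll 3  [load 370/370]
6 paper rolls opened.

6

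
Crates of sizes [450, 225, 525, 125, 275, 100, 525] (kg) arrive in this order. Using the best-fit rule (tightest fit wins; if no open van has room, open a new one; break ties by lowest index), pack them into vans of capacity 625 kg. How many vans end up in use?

4

  450 → van 1 (new)  [load 450/625]
  225 → van 2 (new)  [load 225/625]
  525 → van 3 (new)  [load 525/625]
  125 → van 1  [load 575/625]
  275 → van 2  [load 500/625]
  100 → van 3  [load 625/625]
  525 → van 4 (new)  [load 525/625]
4 vans opened.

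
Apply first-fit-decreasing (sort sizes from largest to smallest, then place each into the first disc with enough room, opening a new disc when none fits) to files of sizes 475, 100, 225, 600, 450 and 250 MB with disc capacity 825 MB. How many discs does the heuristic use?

Sorted descending: 600, 475, 450, 250, 225, 100.
  600 → disc 1 (new)  [load 600/825]
  475 → disc 2 (new)  [load 475/825]
  450 → disc 3 (new)  [load 450/825]
  250 → disc 2  [load 725/825]
  225 → disc 1  [load 825/825]
  100 → disc 2  [load 825/825]
3 discs opened.

3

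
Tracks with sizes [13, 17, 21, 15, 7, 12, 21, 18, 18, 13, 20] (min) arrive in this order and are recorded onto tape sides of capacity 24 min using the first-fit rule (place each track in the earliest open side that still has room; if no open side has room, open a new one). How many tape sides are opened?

  13 → side 1 (new)  [load 13/24]
  17 → side 2 (new)  [load 17/24]
  21 → side 3 (new)  [load 21/24]
  15 → side 4 (new)  [load 15/24]
  7 → side 1  [load 20/24]
  12 → side 5 (new)  [load 12/24]
  21 → side 6 (new)  [load 21/24]
  18 → side 7 (new)  [load 18/24]
  18 → side 8 (new)  [load 18/24]
  13 → side 9 (new)  [load 13/24]
  20 → side 10 (new)  [load 20/24]
10 tape sides opened.

10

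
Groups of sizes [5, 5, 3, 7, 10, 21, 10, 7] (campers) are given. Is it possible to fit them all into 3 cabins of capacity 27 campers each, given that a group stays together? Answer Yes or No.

Yes

A valid assignment using 3 cabins:
  cabin 1: 21 + 5 = 26
  cabin 2: 10 + 10 + 7 = 27
  cabin 3: 7 + 5 + 3 = 15
Every load is within 27 campers, so 3 cabins suffice.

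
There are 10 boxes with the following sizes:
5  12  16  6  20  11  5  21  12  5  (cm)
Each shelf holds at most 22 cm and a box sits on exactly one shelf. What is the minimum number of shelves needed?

Total = 21 + 20 + 16 + 12 + 12 + 11 + 6 + 5 + 5 + 5 = 113 cm.
Lower bound: ⌈113/22⌉ = 6 shelves.
A packing using 6 shelves:
  shelf 1: 21 = 21
  shelf 2: 20 = 20
  shelf 3: 16 + 6 = 22
  shelf 4: 12 + 5 + 5 = 22
  shelf 5: 12 + 5 = 17
  shelf 6: 11 = 11
This matches the lower bound, so 6 is optimal.

6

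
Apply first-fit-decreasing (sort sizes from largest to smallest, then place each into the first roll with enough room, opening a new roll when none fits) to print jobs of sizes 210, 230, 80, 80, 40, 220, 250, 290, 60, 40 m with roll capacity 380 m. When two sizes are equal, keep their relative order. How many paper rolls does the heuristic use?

Sorted descending: 290, 250, 230, 220, 210, 80, 80, 60, 40, 40.
  290 → roll 1 (new)  [load 290/380]
  250 → roll 2 (new)  [load 250/380]
  230 → roll 3 (new)  [load 230/380]
  220 → roll 4 (new)  [load 220/380]
  210 → roll 5 (new)  [load 210/380]
  80 → roll 1  [load 370/380]
  80 → roll 2  [load 330/380]
  60 → roll 3  [load 290/380]
  40 → roll 2  [load 370/380]
  40 → roll 3  [load 330/380]
5 paper rolls opened.

5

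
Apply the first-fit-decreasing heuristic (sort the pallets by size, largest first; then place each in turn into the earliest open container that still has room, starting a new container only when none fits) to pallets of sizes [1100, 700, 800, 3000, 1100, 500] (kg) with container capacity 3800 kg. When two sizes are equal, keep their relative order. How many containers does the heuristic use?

Sorted descending: 3000, 1100, 1100, 800, 700, 500.
  3000 → container 1 (new)  [load 3000/3800]
  1100 → container 2 (new)  [load 1100/3800]
  1100 → container 2  [load 2200/3800]
  800 → container 1  [load 3800/3800]
  700 → container 2  [load 2900/3800]
  500 → container 2  [load 3400/3800]
2 containers opened.

2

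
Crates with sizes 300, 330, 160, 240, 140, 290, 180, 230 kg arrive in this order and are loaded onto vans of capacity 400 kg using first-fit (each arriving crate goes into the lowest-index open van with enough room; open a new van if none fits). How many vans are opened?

  300 → van 1 (new)  [load 300/400]
  330 → van 2 (new)  [load 330/400]
  160 → van 3 (new)  [load 160/400]
  240 → van 3  [load 400/400]
  140 → van 4 (new)  [load 140/400]
  290 → van 5 (new)  [load 290/400]
  180 → van 4  [load 320/400]
  230 → van 6 (new)  [load 230/400]
6 vans opened.

6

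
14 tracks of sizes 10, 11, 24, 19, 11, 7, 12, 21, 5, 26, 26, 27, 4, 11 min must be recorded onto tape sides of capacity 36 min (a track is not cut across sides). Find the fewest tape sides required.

7

Total = 27 + 26 + 26 + 24 + 21 + 19 + 12 + 11 + 11 + 11 + 10 + 7 + 5 + 4 = 214 min.
Lower bound: ⌈214/36⌉ = 6 tape sides.
A packing using 7 tape sides:
  side 1: 27 + 7 = 34
  side 2: 26 + 10 = 36
  side 3: 26 + 5 + 4 = 35
  side 4: 24 + 12 = 36
  side 5: 21 + 11 = 32
  side 6: 19 + 11 = 30
  side 7: 11 = 11
No arrangement into 6 tape sides stays within capacity, so 7 is optimal.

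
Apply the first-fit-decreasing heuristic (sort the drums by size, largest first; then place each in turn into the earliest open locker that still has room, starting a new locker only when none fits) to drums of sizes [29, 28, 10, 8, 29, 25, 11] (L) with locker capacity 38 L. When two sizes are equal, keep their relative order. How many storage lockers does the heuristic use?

4

Sorted descending: 29, 29, 28, 25, 11, 10, 8.
  29 → locker 1 (new)  [load 29/38]
  29 → locker 2 (new)  [load 29/38]
  28 → locker 3 (new)  [load 28/38]
  25 → locker 4 (new)  [load 25/38]
  11 → locker 4  [load 36/38]
  10 → locker 3  [load 38/38]
  8 → locker 1  [load 37/38]
4 storage lockers opened.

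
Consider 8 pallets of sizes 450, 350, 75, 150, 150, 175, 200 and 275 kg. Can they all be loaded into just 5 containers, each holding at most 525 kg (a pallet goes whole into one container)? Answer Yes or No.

A valid assignment using 4 containers:
  container 1: 450 + 75 = 525
  container 2: 350 + 175 = 525
  container 3: 275 + 200 = 475
  container 4: 150 + 150 = 300
That uses only 4 ≤ 5, so 5 containers are enough.

Yes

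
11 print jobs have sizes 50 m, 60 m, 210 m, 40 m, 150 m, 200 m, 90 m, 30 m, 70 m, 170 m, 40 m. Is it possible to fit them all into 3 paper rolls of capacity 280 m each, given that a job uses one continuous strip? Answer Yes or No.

No

Total = 1110 m; ⌈1110/280⌉ = 4.
At least 4 paper rolls are required, but only 3 are allowed.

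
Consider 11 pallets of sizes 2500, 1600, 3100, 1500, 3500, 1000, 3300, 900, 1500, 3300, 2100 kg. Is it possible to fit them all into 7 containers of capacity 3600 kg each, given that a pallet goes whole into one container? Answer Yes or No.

No

Total = 24300 kg; ⌈24300/3600⌉ = 7.
The bound of 7 does not rule out 7, but exhaustive search shows no assignment into 7 containers of capacity 3600 kg exists — the minimum is 8.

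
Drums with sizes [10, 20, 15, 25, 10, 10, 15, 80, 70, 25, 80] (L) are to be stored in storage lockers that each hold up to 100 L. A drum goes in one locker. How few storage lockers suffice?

Total = 80 + 80 + 70 + 25 + 25 + 20 + 15 + 15 + 10 + 10 + 10 = 360 L.
Lower bound: ⌈360/100⌉ = 4 storage lockers.
A packing using 4 storage lockers:
  locker 1: 80 + 20 = 100
  locker 2: 80 + 15 = 95
  locker 3: 70 + 25 = 95
  locker 4: 25 + 15 + 10 + 10 + 10 = 70
This matches the lower bound, so 4 is optimal.

4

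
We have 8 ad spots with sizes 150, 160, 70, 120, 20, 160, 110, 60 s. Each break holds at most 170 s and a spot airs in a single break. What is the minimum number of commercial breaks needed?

Total = 160 + 160 + 150 + 120 + 110 + 70 + 60 + 20 = 850 s.
Lower bound: ⌈850/170⌉ = 5 commercial breaks.
A packing using 6 commercial breaks:
  break 1: 160 = 160
  break 2: 160 = 160
  break 3: 150 + 20 = 170
  break 4: 120 = 120
  break 5: 110 + 60 = 170
  break 6: 70 = 70
No arrangement into 5 commercial breaks stays within capacity, so 6 is optimal.

6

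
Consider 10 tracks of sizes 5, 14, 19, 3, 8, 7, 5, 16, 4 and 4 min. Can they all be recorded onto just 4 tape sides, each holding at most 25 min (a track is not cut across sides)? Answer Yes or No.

Yes

A valid assignment using 4 tape sides:
  side 1: 19 + 5 = 24
  side 2: 16 + 8 = 24
  side 3: 14 + 7 + 4 = 25
  side 4: 5 + 4 + 3 = 12
Every load is within 25 min, so 4 tape sides suffice.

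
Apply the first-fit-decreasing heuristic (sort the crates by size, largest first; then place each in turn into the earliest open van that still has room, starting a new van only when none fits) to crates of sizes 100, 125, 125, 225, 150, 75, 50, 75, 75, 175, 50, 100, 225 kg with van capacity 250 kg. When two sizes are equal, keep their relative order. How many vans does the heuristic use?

Sorted descending: 225, 225, 175, 150, 125, 125, 100, 100, 75, 75, 75, 50, 50.
  225 → van 1 (new)  [load 225/250]
  225 → van 2 (new)  [load 225/250]
  175 → van 3 (new)  [load 175/250]
  150 → van 4 (new)  [load 150/250]
  125 → van 5 (new)  [load 125/250]
  125 → van 5  [load 250/250]
  100 → van 4  [load 250/250]
  100 → van 6 (new)  [load 100/250]
  75 → van 3  [load 250/250]
  75 → van 6  [load 175/250]
  75 → van 6  [load 250/250]
  50 → van 7 (new)  [load 50/250]
  50 → van 7  [load 100/250]
7 vans opened.

7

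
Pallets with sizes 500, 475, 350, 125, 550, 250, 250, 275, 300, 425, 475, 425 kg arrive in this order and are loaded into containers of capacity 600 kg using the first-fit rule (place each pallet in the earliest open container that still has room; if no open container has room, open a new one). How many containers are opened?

  500 → container 1 (new)  [load 500/600]
  475 → container 2 (new)  [load 475/600]
  350 → container 3 (new)  [load 350/600]
  125 → container 2  [load 600/600]
  550 → container 4 (new)  [load 550/600]
  250 → container 3  [load 600/600]
  250 → container 5 (new)  [load 250/600]
  275 → container 5  [load 525/600]
  300 → container 6 (new)  [load 300/600]
  425 → container 7 (new)  [load 425/600]
  475 → container 8 (new)  [load 475/600]
  425 → container 9 (new)  [load 425/600]
9 containers opened.

9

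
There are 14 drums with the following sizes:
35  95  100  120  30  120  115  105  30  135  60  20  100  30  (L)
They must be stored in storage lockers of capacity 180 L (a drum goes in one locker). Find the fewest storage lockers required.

Total = 135 + 120 + 120 + 115 + 105 + 100 + 100 + 95 + 60 + 35 + 30 + 30 + 30 + 20 = 1095 L.
Lower bound: ⌈1095/180⌉ = 7 storage lockers.
Also, 8 drums each exceed 90 L, and no two of those can share a locker, so at least 8 storage lockers are needed.
A packing using 8 storage lockers:
  locker 1: 135 + 35 = 170
  locker 2: 120 + 60 = 180
  locker 3: 120 + 30 + 30 = 180
  locker 4: 115 + 30 + 20 = 165
  locker 5: 105 = 105
  locker 6: 100 = 100
  locker 7: 100 = 100
  locker 8: 95 = 95
This matches the lower bound, so 8 is optimal.

8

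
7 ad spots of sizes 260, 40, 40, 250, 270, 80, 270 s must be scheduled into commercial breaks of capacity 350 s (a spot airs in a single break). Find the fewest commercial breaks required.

4

Total = 270 + 270 + 260 + 250 + 80 + 40 + 40 = 1210 s.
Lower bound: ⌈1210/350⌉ = 4 commercial breaks.
A packing using 4 commercial breaks:
  break 1: 270 + 80 = 350
  break 2: 270 + 40 + 40 = 350
  break 3: 260 = 260
  break 4: 250 = 250
This matches the lower bound, so 4 is optimal.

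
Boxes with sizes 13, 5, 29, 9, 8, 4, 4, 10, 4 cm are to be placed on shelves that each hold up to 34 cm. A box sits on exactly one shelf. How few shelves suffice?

3

Total = 29 + 13 + 10 + 9 + 8 + 5 + 4 + 4 + 4 = 86 cm.
Lower bound: ⌈86/34⌉ = 3 shelves.
A packing using 3 shelves:
  shelf 1: 29 + 5 = 34
  shelf 2: 13 + 10 + 9 = 32
  shelf 3: 8 + 4 + 4 + 4 = 20
This matches the lower bound, so 3 is optimal.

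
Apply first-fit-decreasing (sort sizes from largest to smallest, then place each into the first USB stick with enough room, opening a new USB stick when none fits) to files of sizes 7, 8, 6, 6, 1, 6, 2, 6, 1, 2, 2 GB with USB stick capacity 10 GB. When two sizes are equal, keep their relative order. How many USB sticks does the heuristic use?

6

Sorted descending: 8, 7, 6, 6, 6, 6, 2, 2, 2, 1, 1.
  8 → USB stick 1 (new)  [load 8/10]
  7 → USB stick 2 (new)  [load 7/10]
  6 → USB stick 3 (new)  [load 6/10]
  6 → USB stick 4 (new)  [load 6/10]
  6 → USB stick 5 (new)  [load 6/10]
  6 → USB stick 6 (new)  [load 6/10]
  2 → USB stick 1  [load 10/10]
  2 → USB stick 2  [load 9/10]
  2 → USB stick 3  [load 8/10]
  1 → USB stick 2  [load 10/10]
  1 → USB stick 3  [load 9/10]
6 USB sticks opened.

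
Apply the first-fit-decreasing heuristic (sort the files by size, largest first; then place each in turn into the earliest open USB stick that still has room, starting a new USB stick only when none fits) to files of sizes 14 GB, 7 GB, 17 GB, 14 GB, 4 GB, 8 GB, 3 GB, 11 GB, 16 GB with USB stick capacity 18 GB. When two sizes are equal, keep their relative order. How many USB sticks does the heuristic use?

Sorted descending: 17, 16, 14, 14, 11, 8, 7, 4, 3.
  17 → USB stick 1 (new)  [load 17/18]
  16 → USB stick 2 (new)  [load 16/18]
  14 → USB stick 3 (new)  [load 14/18]
  14 → USB stick 4 (new)  [load 14/18]
  11 → USB stick 5 (new)  [load 11/18]
  8 → USB stick 6 (new)  [load 8/18]
  7 → USB stick 5  [load 18/18]
  4 → USB stick 3  [load 18/18]
  3 → USB stick 4  [load 17/18]
6 USB sticks opened.

6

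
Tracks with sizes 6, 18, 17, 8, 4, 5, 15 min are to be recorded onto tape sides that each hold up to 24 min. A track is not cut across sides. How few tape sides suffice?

4

Total = 18 + 17 + 15 + 8 + 6 + 5 + 4 = 73 min.
Lower bound: ⌈73/24⌉ = 4 tape sides.
A packing using 4 tape sides:
  side 1: 18 + 6 = 24
  side 2: 17 + 5 = 22
  side 3: 15 + 8 = 23
  side 4: 4 = 4
This matches the lower bound, so 4 is optimal.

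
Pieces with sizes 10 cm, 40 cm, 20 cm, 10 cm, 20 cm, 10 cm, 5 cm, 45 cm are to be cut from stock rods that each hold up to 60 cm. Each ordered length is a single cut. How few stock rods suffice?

Total = 45 + 40 + 20 + 20 + 10 + 10 + 10 + 5 = 160 cm.
Lower bound: ⌈160/60⌉ = 3 stock rods.
A packing using 3 stock rods:
  stock rod 1: 45 + 10 + 5 = 60
  stock rod 2: 40 + 20 = 60
  stock rod 3: 20 + 10 + 10 = 40
This matches the lower bound, so 3 is optimal.

3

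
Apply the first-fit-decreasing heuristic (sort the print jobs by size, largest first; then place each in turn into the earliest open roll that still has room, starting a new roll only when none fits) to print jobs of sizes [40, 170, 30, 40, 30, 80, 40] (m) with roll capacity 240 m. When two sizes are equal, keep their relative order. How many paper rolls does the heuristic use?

Sorted descending: 170, 80, 40, 40, 40, 30, 30.
  170 → roll 1 (new)  [load 170/240]
  80 → roll 2 (new)  [load 80/240]
  40 → roll 1  [load 210/240]
  40 → roll 2  [load 120/240]
  40 → roll 2  [load 160/240]
  30 → roll 1  [load 240/240]
  30 → roll 2  [load 190/240]
2 paper rolls opened.

2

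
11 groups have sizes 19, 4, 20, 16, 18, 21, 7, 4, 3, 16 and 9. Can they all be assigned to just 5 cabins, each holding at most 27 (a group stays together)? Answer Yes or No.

Total = 137; ⌈137/27⌉ = 6.
At least 6 cabins are required, but only 5 are allowed.

No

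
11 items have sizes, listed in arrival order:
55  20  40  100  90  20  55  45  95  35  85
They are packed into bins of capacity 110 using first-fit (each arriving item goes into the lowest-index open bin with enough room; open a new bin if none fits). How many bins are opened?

7

  55 → bin 1 (new)  [load 55/110]
  20 → bin 1  [load 75/110]
  40 → bin 2 (new)  [load 40/110]
  100 → bin 3 (new)  [load 100/110]
  90 → bin 4 (new)  [load 90/110]
  20 → bin 1  [load 95/110]
  55 → bin 2  [load 95/110]
  45 → bin 5 (new)  [load 45/110]
  95 → bin 6 (new)  [load 95/110]
  35 → bin 5  [load 80/110]
  85 → bin 7 (new)  [load 85/110]
7 bins opened.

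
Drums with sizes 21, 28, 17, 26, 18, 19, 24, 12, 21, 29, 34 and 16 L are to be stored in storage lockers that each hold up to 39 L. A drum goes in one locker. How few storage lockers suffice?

Total = 34 + 29 + 28 + 26 + 24 + 21 + 21 + 19 + 18 + 17 + 16 + 12 = 265 L.
Lower bound: ⌈265/39⌉ = 7 storage lockers.
A packing using 8 storage lockers:
  locker 1: 34 = 34
  locker 2: 29 = 29
  locker 3: 28 = 28
  locker 4: 26 + 12 = 38
  locker 5: 24 = 24
  locker 6: 21 + 18 = 39
  locker 7: 21 + 17 = 38
  locker 8: 19 + 16 = 35
No arrangement into 7 storage lockers stays within capacity, so 8 is optimal.

8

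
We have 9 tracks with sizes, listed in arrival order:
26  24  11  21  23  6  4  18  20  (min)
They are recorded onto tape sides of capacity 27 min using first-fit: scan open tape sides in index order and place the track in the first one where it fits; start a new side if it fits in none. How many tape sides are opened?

  26 → side 1 (new)  [load 26/27]
  24 → side 2 (new)  [load 24/27]
  11 → side 3 (new)  [load 11/27]
  21 → side 4 (new)  [load 21/27]
  23 → side 5 (new)  [load 23/27]
  6 → side 3  [load 17/27]
  4 → side 3  [load 21/27]
  18 → side 6 (new)  [load 18/27]
  20 → side 7 (new)  [load 20/27]
7 tape sides opened.

7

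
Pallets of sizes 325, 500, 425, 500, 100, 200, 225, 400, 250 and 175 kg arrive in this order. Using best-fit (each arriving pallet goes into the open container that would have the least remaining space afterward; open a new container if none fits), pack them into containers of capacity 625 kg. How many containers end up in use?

6

  325 → container 1 (new)  [load 325/625]
  500 → container 2 (new)  [load 500/625]
  425 → container 3 (new)  [load 425/625]
  500 → container 4 (new)  [load 500/625]
  100 → container 2  [load 600/625]
  200 → container 3  [load 625/625]
  225 → container 1  [load 550/625]
  400 → container 5 (new)  [load 400/625]
  250 → container 6 (new)  [load 250/625]
  175 → container 5  [load 575/625]
6 containers opened.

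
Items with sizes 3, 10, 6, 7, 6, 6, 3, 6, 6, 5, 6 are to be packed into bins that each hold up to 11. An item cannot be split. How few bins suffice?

Total = 10 + 7 + 6 + 6 + 6 + 6 + 6 + 6 + 5 + 3 + 3 = 64.
Lower bound: ⌈64/11⌉ = 6 bins.
Also, 8 items each exceed 11/2, and no two of those can share a bin, so at least 8 bins are needed.
A packing using 8 bins:
  bin 1: 10 = 10
  bin 2: 7 + 3 = 10
  bin 3: 6 + 5 = 11
  bin 4: 6 + 3 = 9
  bin 5: 6 = 6
  bin 6: 6 = 6
  bin 7: 6 = 6
  bin 8: 6 = 6
This matches the lower bound, so 8 is optimal.

8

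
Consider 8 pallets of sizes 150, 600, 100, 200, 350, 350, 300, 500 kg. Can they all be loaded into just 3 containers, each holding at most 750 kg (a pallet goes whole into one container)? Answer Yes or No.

Total = 2550 kg; ⌈2550/750⌉ = 4.
At least 4 containers are required, but only 3 are allowed.

No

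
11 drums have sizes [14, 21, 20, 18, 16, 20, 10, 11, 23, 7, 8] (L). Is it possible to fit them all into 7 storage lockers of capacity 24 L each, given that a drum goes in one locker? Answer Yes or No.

No

Total = 168 L; ⌈168/24⌉ = 7.
The bound of 7 does not rule out 7, but exhaustive search shows no assignment into 7 storage lockers of capacity 24 L exists — the minimum is 8.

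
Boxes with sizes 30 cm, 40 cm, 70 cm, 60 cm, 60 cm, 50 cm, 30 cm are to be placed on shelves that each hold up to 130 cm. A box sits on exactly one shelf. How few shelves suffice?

Total = 70 + 60 + 60 + 50 + 40 + 30 + 30 = 340 cm.
Lower bound: ⌈340/130⌉ = 3 shelves.
A packing using 3 shelves:
  shelf 1: 70 + 60 = 130
  shelf 2: 60 + 50 = 110
  shelf 3: 40 + 30 + 30 = 100
This matches the lower bound, so 3 is optimal.

3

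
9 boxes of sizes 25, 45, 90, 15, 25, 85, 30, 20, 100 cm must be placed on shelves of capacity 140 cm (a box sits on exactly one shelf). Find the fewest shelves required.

4

Total = 100 + 90 + 85 + 45 + 30 + 25 + 25 + 20 + 15 = 435 cm.
Lower bound: ⌈435/140⌉ = 4 shelves.
A packing using 4 shelves:
  shelf 1: 100 + 30 = 130
  shelf 2: 90 + 45 = 135
  shelf 3: 85 + 25 + 25 = 135
  shelf 4: 20 + 15 = 35
This matches the lower bound, so 4 is optimal.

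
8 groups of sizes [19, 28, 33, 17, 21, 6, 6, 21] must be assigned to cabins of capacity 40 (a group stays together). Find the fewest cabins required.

Total = 33 + 28 + 21 + 21 + 19 + 17 + 6 + 6 = 151.
Lower bound: ⌈151/40⌉ = 4 cabins.
A packing using 4 cabins:
  cabin 1: 33 + 6 = 39
  cabin 2: 28 + 6 = 34
  cabin 3: 21 + 19 = 40
  cabin 4: 21 + 17 = 38
This matches the lower bound, so 4 is optimal.

4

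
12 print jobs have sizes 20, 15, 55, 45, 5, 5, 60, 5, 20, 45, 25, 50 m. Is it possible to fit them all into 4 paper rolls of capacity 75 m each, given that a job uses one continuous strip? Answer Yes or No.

No

Total = 350 m; ⌈350/75⌉ = 5.
At least 5 paper rolls are required, but only 4 are allowed.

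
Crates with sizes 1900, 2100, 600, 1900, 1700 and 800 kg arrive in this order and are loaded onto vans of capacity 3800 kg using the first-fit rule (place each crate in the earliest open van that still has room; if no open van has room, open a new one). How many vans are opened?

  1900 → van 1 (new)  [load 1900/3800]
  2100 → van 2 (new)  [load 2100/3800]
  600 → van 1  [load 2500/3800]
  1900 → van 3 (new)  [load 1900/3800]
  1700 → van 2  [load 3800/3800]
  800 → van 1  [load 3300/3800]
3 vans opened.

3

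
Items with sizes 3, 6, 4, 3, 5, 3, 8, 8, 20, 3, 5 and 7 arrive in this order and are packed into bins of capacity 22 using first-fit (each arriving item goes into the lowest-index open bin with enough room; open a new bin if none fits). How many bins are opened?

4

  3 → bin 1 (new)  [load 3/22]
  6 → bin 1  [load 9/22]
  4 → bin 1  [load 13/22]
  3 → bin 1  [load 16/22]
  5 → bin 1  [load 21/22]
  3 → bin 2 (new)  [load 3/22]
  8 → bin 2  [load 11/22]
  8 → bin 2  [load 19/22]
  20 → bin 3 (new)  [load 20/22]
  3 → bin 2  [load 22/22]
  5 → bin 4 (new)  [load 5/22]
  7 → bin 4  [load 12/22]
4 bins opened.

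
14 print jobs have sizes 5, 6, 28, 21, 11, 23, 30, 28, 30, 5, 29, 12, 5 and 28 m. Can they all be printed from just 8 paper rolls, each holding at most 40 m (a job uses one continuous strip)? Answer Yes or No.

A valid assignment using 8 paper rolls:
  roll 1: 30 + 6 = 36
  roll 2: 30 + 5 + 5 = 40
  roll 3: 29 + 11 = 40
  roll 4: 28 + 12 = 40
  roll 5: 28 + 5 = 33
  roll 6: 28 = 28
  roll 7: 23 = 23
  roll 8: 21 = 21
Every load is within 40 m, so 8 paper rolls suffice.

Yes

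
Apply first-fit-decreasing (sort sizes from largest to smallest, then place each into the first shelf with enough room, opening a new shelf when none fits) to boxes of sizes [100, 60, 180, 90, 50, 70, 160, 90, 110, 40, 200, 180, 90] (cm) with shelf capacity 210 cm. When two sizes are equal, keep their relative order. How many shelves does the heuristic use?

Sorted descending: 200, 180, 180, 160, 110, 100, 90, 90, 90, 70, 60, 50, 40.
  200 → shelf 1 (new)  [load 200/210]
  180 → shelf 2 (new)  [load 180/210]
  180 → shelf 3 (new)  [load 180/210]
  160 → shelf 4 (new)  [load 160/210]
  110 → shelf 5 (new)  [load 110/210]
  100 → shelf 5  [load 210/210]
  90 → shelf 6 (new)  [load 90/210]
  90 → shelf 6  [load 180/210]
  90 → shelf 7 (new)  [load 90/210]
  70 → shelf 7  [load 160/210]
  60 → shelf 8 (new)  [load 60/210]
  50 → shelf 4  [load 210/210]
  40 → shelf 7  [load 200/210]
8 shelves opened.

8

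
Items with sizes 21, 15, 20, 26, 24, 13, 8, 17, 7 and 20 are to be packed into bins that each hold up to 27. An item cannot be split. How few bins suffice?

Total = 26 + 24 + 21 + 20 + 20 + 17 + 15 + 13 + 8 + 7 = 171.
Lower bound: ⌈171/27⌉ = 7 bins.
A packing using 8 bins:
  bin 1: 26 = 26
  bin 2: 24 = 24
  bin 3: 21 = 21
  bin 4: 20 + 7 = 27
  bin 5: 20 = 20
  bin 6: 17 + 8 = 25
  bin 7: 15 = 15
  bin 8: 13 = 13
No arrangement into 7 bins stays within capacity, so 8 is optimal.

8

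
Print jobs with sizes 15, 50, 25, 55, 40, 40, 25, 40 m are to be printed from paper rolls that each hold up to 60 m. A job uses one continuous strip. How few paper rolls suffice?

6

Total = 55 + 50 + 40 + 40 + 40 + 25 + 25 + 15 = 290 m.
Lower bound: ⌈290/60⌉ = 5 paper rolls.
A packing using 6 paper rolls:
  roll 1: 55 = 55
  roll 2: 50 = 50
  roll 3: 40 + 15 = 55
  roll 4: 40 = 40
  roll 5: 40 = 40
  roll 6: 25 + 25 = 50
No arrangement into 5 paper rolls stays within capacity, so 6 is optimal.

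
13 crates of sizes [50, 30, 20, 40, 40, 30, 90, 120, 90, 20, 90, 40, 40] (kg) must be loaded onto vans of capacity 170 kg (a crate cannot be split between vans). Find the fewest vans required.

5

Total = 120 + 90 + 90 + 90 + 50 + 40 + 40 + 40 + 40 + 30 + 30 + 20 + 20 = 700 kg.
Lower bound: ⌈700/170⌉ = 5 vans.
A packing using 5 vans:
  van 1: 120 + 50 = 170
  van 2: 90 + 40 + 40 = 170
  van 3: 90 + 40 + 40 = 170
  van 4: 90 + 30 + 30 + 20 = 170
  van 5: 20 = 20
This matches the lower bound, so 5 is optimal.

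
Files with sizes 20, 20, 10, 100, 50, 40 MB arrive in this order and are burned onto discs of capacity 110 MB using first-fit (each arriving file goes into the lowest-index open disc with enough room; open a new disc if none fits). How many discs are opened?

3

  20 → disc 1 (new)  [load 20/110]
  20 → disc 1  [load 40/110]
  10 → disc 1  [load 50/110]
  100 → disc 2 (new)  [load 100/110]
  50 → disc 1  [load 100/110]
  40 → disc 3 (new)  [load 40/110]
3 discs opened.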